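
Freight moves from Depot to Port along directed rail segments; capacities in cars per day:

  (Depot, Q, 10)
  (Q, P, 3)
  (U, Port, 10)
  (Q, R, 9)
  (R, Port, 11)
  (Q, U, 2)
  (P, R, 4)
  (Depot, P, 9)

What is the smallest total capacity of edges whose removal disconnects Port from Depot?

Augment Depot→P→R→Port: bottleneck 4, flow now 4.
Augment Depot→Q→R→Port: bottleneck 7, flow now 11.
Augment Depot→Q→U→Port: bottleneck 2, flow now 13.
No augmenting path remains; maximum flow = 13.
By max-flow min-cut, the minimum cut capacity equals the max flow.
In the residual graph, reachable from Depot: {Depot, P, Q, R}.
Min-cut edges: Q→U (2), R→Port (11); capacity 2 + 11 = 13.

13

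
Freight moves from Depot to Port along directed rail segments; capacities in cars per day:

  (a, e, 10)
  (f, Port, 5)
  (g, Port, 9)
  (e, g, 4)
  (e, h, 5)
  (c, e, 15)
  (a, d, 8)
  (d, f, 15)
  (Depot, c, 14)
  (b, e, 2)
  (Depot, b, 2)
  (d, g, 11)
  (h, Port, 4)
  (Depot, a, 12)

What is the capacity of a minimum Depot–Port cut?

Augment Depot→a→d→f→Port: bottleneck 5, flow now 5.
Augment Depot→a→d→g→Port: bottleneck 3, flow now 8.
Augment Depot→a→e→g→Port: bottleneck 4, flow now 12.
Augment Depot→b→e→h→Port: bottleneck 2, flow now 14.
Augment Depot→c→e→h→Port: bottleneck 2, flow now 16.
No augmenting path remains; maximum flow = 16.
By max-flow min-cut, the minimum cut capacity equals the max flow.
In the residual graph, reachable from Depot: {Depot, a, b, c, e, h}.
Min-cut edges: a→d (8), e→g (4), h→Port (4); capacity 8 + 4 + 4 = 16.

16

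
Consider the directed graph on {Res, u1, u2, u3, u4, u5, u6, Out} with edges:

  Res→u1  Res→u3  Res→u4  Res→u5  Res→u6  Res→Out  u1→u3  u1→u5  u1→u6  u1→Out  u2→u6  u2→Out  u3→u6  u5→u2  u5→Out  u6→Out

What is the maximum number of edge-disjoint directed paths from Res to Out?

4

Assign every edge capacity 1; by Menger, the answer equals the max flow.
Path Res→Out (+1); total 1.
Path Res→u1→Out (+1); total 2.
Path Res→u5→Out (+1); total 3.
Path Res→u6→Out (+1); total 4.
No residual Res→Out path; max flow = 4.
Certifying cut of size 4: {Res→Out, Res→u1, Res→u5, u6→Out}.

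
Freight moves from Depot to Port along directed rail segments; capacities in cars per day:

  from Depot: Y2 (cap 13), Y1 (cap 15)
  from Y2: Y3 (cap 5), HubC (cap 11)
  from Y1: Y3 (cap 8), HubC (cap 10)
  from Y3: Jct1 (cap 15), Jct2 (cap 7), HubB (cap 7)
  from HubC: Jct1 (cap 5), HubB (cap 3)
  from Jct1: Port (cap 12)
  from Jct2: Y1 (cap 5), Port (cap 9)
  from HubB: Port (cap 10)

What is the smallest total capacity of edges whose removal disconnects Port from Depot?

Augment Depot→Y2→Y3→Jct1→Port: bottleneck 5, flow now 5.
Augment Depot→Y2→HubC→Jct1→Port: bottleneck 5, flow now 10.
Augment Depot→Y2→HubC→HubB→Port: bottleneck 3, flow now 13.
Augment Depot→Y1→Y3→Jct1→Port: bottleneck 2, flow now 15.
Augment Depot→Y1→Y3→Jct2→Port: bottleneck 6, flow now 21.
No augmenting path remains; maximum flow = 21.
By max-flow min-cut, the minimum cut capacity equals the max flow.
In the residual graph, reachable from Depot: {Depot, Y2, Y1, HubC}.
Min-cut edges: Y2→Y3 (5), Y1→Y3 (8), HubC→Jct1 (5), HubC→HubB (3); capacity 5 + 8 + 5 + 3 = 21.

21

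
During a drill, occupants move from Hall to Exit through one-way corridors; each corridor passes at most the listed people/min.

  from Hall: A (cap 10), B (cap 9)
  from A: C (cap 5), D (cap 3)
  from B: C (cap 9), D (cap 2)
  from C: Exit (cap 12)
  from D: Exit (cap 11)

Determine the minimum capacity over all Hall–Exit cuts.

17

Augment Hall→A→C→Exit: bottleneck 5, flow now 5.
Augment Hall→A→D→Exit: bottleneck 3, flow now 8.
Augment Hall→B→C→Exit: bottleneck 7, flow now 15.
Augment Hall→B→D→Exit: bottleneck 2, flow now 17.
No augmenting path remains; maximum flow = 17.
By max-flow min-cut, the minimum cut capacity equals the max flow.
In the residual graph, reachable from Hall: {Hall, A}.
Min-cut edges: Hall→B (9), A→C (5), A→D (3); capacity 9 + 5 + 3 = 17.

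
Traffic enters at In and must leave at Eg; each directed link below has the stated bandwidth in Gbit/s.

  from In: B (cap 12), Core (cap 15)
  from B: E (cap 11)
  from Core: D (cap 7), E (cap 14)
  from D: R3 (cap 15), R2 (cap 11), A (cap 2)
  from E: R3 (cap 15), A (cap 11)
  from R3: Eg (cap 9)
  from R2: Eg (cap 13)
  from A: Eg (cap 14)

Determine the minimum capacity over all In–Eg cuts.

Augment In→B→E→R3→Eg: bottleneck 9, flow now 9.
Augment In→B→E→A→Eg: bottleneck 2, flow now 11.
Augment In→Core→D→R2→Eg: bottleneck 7, flow now 18.
Augment In→Core→E→A→Eg: bottleneck 8, flow now 26.
No augmenting path remains; maximum flow = 26.
By max-flow min-cut, the minimum cut capacity equals the max flow.
In the residual graph, reachable from In: {In, B}.
Min-cut edges: In→Core (15), B→E (11); capacity 15 + 11 = 26.

26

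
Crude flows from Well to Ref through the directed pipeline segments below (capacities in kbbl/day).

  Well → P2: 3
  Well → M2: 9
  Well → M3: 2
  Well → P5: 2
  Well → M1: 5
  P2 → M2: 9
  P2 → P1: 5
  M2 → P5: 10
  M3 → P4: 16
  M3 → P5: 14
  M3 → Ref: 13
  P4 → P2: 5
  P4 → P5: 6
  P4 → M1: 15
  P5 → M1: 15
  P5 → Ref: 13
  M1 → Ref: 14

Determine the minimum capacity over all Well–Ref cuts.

Augment Well→M3→Ref: bottleneck 2, flow now 2.
Augment Well→P5→Ref: bottleneck 2, flow now 4.
Augment Well→M1→Ref: bottleneck 5, flow now 9.
Augment Well→M2→P5→Ref: bottleneck 9, flow now 18.
Augment Well→P2→M2→P5→Ref: bottleneck 1, flow now 19.
No augmenting path remains; maximum flow = 19.
By max-flow min-cut, the minimum cut capacity equals the max flow.
In the residual graph, reachable from Well: {Well, P2, M2, P1}.
Min-cut edges: Well→M3 (2), Well→P5 (2), Well→M1 (5), M2→P5 (10); capacity 2 + 2 + 5 + 10 = 19.

19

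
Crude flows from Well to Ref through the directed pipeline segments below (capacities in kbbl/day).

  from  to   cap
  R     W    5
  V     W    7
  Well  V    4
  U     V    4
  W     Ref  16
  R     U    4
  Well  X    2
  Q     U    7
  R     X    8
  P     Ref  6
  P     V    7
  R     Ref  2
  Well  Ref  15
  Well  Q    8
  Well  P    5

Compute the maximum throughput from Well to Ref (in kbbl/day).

27

Augment Well→Ref: bottleneck 15, flow now 15.
Augment Well→P→Ref: bottleneck 5, flow now 20.
Augment Well→V→W→Ref: bottleneck 4, flow now 24.
Augment Well→Q→U→V→W→Ref: bottleneck 3, flow now 27.
No augmenting path remains; maximum flow = 27.
In the residual graph, reachable from Well: {Well, Q, U, V, X}.
Min-cut edges: Well→P (5), Well→Ref (15), V→W (7); capacity 5 + 15 + 7 = 27.
This cut is saturated, so no flow can exceed 27.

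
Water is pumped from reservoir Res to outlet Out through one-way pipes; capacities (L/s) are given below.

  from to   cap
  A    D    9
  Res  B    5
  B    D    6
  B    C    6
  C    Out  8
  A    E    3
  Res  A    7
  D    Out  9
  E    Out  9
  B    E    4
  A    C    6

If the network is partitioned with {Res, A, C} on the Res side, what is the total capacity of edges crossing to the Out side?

Edges leaving {Res, A, C}: Res→B (5), A→D (9), A→E (3), C→Out (8).
Cut capacity = 5 + 9 + 3 + 8 = 25.

25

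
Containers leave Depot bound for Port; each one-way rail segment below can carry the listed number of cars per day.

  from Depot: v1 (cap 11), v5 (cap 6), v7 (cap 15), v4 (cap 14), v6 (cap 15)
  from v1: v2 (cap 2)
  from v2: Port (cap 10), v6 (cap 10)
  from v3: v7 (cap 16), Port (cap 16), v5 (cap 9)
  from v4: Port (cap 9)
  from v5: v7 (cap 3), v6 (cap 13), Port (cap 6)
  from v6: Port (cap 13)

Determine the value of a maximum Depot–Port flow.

Augment Depot→v4→Port: bottleneck 9, flow now 9.
Augment Depot→v5→Port: bottleneck 6, flow now 15.
Augment Depot→v6→Port: bottleneck 13, flow now 28.
Augment Depot→v1→v2→Port: bottleneck 2, flow now 30.
No augmenting path remains; maximum flow = 30.
In the residual graph, reachable from Depot: {Depot, v1, v4, v6, v7}.
Min-cut edges: Depot→v5 (6), v1→v2 (2), v4→Port (9), v6→Port (13); capacity 6 + 2 + 9 + 13 = 30.
This cut is saturated, so no flow can exceed 30.

30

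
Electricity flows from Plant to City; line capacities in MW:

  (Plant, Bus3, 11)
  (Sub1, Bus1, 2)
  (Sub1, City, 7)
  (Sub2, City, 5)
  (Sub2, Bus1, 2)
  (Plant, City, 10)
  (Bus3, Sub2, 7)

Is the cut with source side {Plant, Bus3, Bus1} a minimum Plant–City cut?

Given cut capacity: 10 + 7 = 17.
Augment Plant→City: bottleneck 10, flow now 10.
Augment Plant→Bus3→Sub2→City: bottleneck 5, flow now 15.
No augmenting path remains; maximum flow = 15.
In the residual graph, reachable from Plant: {Plant, Bus3, Bus1, Sub2}.
Min-cut edges: Plant→City (10), Sub2→City (5); capacity 10 + 5 = 15.
Cut capacity 17 exceeds the max flow 15, so it is not minimum.

No — its capacity is 17, but the minimum cut has capacity 15.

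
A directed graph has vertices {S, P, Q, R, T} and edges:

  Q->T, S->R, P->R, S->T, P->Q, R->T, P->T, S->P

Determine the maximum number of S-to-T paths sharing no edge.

Assign every edge capacity 1; by Menger, the answer equals the max flow.
Path S→T (+1); total 1.
Path S→P→T (+1); total 2.
Path S→R→T (+1); total 3.
No residual S→T path; max flow = 3.
Certifying cut of size 3: {S→P, S→R, S→T}.

3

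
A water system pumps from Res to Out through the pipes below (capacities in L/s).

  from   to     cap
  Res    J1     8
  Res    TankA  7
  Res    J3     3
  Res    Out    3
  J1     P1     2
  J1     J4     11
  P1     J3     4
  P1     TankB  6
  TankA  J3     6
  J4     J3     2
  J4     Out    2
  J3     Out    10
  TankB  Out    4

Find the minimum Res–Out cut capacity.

17

Augment Res→Out: bottleneck 3, flow now 3.
Augment Res→J3→Out: bottleneck 3, flow now 6.
Augment Res→J1→J4→Out: bottleneck 2, flow now 8.
Augment Res→TankA→J3→Out: bottleneck 6, flow now 14.
Augment Res→J1→P1→J3→Out: bottleneck 1, flow now 15.
Augment Res→J1→P1→TankB→Out: bottleneck 1, flow now 16.
Augment Res→J1→J4→J3→P1→TankB→Out: bottleneck 1, flow now 17. (uses reverse residual edge)
No augmenting path remains; maximum flow = 17.
By max-flow min-cut, the minimum cut capacity equals the max flow.
In the residual graph, reachable from Res: {Res, J1, TankA, J4, J3}.
Min-cut edges: Res→Out (3), J1→P1 (2), J4→Out (2), J3→Out (10); capacity 3 + 2 + 2 + 10 = 17.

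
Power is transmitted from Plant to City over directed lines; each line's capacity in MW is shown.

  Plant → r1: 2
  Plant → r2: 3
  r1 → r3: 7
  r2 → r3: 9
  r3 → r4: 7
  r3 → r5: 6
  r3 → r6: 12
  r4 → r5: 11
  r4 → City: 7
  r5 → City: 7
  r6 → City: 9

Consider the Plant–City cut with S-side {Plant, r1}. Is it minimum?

No — its capacity is 10, but the minimum cut has capacity 5.

Given cut capacity: 3 + 7 = 10.
Augment Plant→r1→r3→r4→City: bottleneck 2, flow now 2.
Augment Plant→r2→r3→r4→City: bottleneck 3, flow now 5.
No augmenting path remains; maximum flow = 5.
In the residual graph, reachable from Plant: {Plant}.
Min-cut edges: Plant→r1 (2), Plant→r2 (3); capacity 2 + 3 = 5.
Cut capacity 10 exceeds the max flow 5, so it is not minimum.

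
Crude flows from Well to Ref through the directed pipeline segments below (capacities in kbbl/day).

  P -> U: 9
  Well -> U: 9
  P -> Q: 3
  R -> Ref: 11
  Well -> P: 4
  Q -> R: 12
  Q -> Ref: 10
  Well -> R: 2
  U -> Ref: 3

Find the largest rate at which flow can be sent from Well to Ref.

Augment Well→R→Ref: bottleneck 2, flow now 2.
Augment Well→U→Ref: bottleneck 3, flow now 5.
Augment Well→P→Q→Ref: bottleneck 3, flow now 8.
No augmenting path remains; maximum flow = 8.
In the residual graph, reachable from Well: {Well, P, U}.
Min-cut edges: Well→R (2), P→Q (3), U→Ref (3); capacity 2 + 3 + 3 = 8.
This cut is saturated, so no flow can exceed 8.

8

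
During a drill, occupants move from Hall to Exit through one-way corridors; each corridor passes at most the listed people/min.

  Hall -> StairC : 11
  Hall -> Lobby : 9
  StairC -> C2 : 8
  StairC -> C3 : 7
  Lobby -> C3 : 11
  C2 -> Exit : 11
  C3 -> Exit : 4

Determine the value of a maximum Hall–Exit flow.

12

Augment Hall→StairC→C2→Exit: bottleneck 8, flow now 8.
Augment Hall→StairC→C3→Exit: bottleneck 3, flow now 11.
Augment Hall→Lobby→C3→Exit: bottleneck 1, flow now 12.
No augmenting path remains; maximum flow = 12.
In the residual graph, reachable from Hall: {Hall, StairC, Lobby, C3}.
Min-cut edges: StairC→C2 (8), C3→Exit (4); capacity 8 + 4 = 12.
This cut is saturated, so no flow can exceed 12.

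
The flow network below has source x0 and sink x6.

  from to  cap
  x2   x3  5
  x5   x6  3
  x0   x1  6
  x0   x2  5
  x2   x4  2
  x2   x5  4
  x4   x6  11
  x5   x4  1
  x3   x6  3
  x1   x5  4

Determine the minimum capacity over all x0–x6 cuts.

9

Augment x0→x1→x5→x6: bottleneck 3, flow now 3.
Augment x0→x2→x3→x6: bottleneck 3, flow now 6.
Augment x0→x2→x4→x6: bottleneck 2, flow now 8.
Augment x0→x1→x5→x4→x6: bottleneck 1, flow now 9.
No augmenting path remains; maximum flow = 9.
By max-flow min-cut, the minimum cut capacity equals the max flow.
In the residual graph, reachable from x0: {x0, x1}.
Min-cut edges: x0→x2 (5), x1→x5 (4); capacity 5 + 4 = 9.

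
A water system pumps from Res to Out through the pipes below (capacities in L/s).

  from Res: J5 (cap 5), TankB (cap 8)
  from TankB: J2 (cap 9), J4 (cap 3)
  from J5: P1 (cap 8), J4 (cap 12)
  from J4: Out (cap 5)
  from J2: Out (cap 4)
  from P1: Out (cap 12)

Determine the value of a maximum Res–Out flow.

12

Augment Res→TankB→J4→Out: bottleneck 3, flow now 3.
Augment Res→TankB→J2→Out: bottleneck 4, flow now 7.
Augment Res→J5→J4→Out: bottleneck 2, flow now 9.
Augment Res→J5→P1→Out: bottleneck 3, flow now 12.
No augmenting path remains; maximum flow = 12.
In the residual graph, reachable from Res: {Res, TankB, J2}.
Min-cut edges: Res→J5 (5), TankB→J4 (3), J2→Out (4); capacity 5 + 3 + 4 = 12.
This cut is saturated, so no flow can exceed 12.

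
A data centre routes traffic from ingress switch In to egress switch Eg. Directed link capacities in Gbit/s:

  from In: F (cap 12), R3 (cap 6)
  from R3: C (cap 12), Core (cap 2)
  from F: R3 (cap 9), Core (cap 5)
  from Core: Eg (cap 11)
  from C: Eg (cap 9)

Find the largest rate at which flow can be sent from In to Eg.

16

Augment In→R3→Core→Eg: bottleneck 2, flow now 2.
Augment In→R3→C→Eg: bottleneck 4, flow now 6.
Augment In→F→Core→Eg: bottleneck 5, flow now 11.
Augment In→F→R3→C→Eg: bottleneck 5, flow now 16.
No augmenting path remains; maximum flow = 16.
In the residual graph, reachable from In: {In, R3, F, C}.
Min-cut edges: R3→Core (2), F→Core (5), C→Eg (9); capacity 2 + 5 + 9 = 16.
This cut is saturated, so no flow can exceed 16.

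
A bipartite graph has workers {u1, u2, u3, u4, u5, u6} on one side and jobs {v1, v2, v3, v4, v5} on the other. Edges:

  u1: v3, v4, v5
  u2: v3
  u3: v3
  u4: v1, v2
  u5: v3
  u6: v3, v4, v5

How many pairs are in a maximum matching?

Unit-capacity flow: source→left, listed edges, right→sink; max matching = max flow.
Augmenting path u1→v3 (+1); matched 1.
Augmenting path u4→v1 (+1); matched 2.
Augmenting path u6→v4 (+1); matched 3.
Augmenting path u2→v3→u1→v5 (+1); matched 4.
No augmenting path remains; maximum matching = 4.
König certificate: {u1, u4, u6, v3} is a vertex cover of size 4 (every listed pair touches it), so no matching can be larger.

4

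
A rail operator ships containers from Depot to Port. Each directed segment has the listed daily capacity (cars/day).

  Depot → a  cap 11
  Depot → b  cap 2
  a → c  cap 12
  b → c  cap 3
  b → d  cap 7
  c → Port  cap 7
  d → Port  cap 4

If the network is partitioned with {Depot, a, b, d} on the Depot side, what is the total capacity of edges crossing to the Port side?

19

Edges leaving {Depot, a, b, d}: a→c (12), b→c (3), d→Port (4).
Cut capacity = 12 + 3 + 4 = 19.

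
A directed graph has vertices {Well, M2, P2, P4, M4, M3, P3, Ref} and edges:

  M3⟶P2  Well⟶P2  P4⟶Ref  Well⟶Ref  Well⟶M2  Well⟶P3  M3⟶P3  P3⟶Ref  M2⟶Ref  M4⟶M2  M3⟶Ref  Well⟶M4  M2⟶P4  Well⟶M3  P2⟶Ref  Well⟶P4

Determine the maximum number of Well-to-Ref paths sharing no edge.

6

Assign every edge capacity 1; by Menger, the answer equals the max flow.
Path Well→Ref (+1); total 1.
Path Well→M2→Ref (+1); total 2.
Path Well→P2→Ref (+1); total 3.
Path Well→P4→Ref (+1); total 4.
Path Well→M3→Ref (+1); total 5.
Path Well→P3→Ref (+1); total 6.
No residual Well→Ref path; max flow = 6.
Certifying cut of size 6: {M2→Ref, P4→Ref, Well→M3, Well→P2, Well→P3, Well→Ref}.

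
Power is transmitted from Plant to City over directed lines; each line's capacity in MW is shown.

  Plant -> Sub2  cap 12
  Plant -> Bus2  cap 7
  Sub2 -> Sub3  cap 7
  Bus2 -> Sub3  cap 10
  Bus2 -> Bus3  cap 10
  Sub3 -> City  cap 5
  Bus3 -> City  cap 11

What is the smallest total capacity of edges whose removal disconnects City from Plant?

Augment Plant→Sub2→Sub3→City: bottleneck 5, flow now 5.
Augment Plant→Bus2→Bus3→City: bottleneck 7, flow now 12.
No augmenting path remains; maximum flow = 12.
By max-flow min-cut, the minimum cut capacity equals the max flow.
In the residual graph, reachable from Plant: {Plant, Sub2, Sub3}.
Min-cut edges: Plant→Bus2 (7), Sub3→City (5); capacity 7 + 5 = 12.

12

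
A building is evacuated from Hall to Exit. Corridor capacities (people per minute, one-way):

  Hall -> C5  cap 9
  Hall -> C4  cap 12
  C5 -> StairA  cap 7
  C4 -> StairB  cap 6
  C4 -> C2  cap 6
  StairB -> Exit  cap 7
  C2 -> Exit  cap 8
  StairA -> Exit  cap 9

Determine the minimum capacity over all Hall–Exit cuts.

19

Augment Hall→C5→StairA→Exit: bottleneck 7, flow now 7.
Augment Hall→C4→StairB→Exit: bottleneck 6, flow now 13.
Augment Hall→C4→C2→Exit: bottleneck 6, flow now 19.
No augmenting path remains; maximum flow = 19.
By max-flow min-cut, the minimum cut capacity equals the max flow.
In the residual graph, reachable from Hall: {Hall, C5}.
Min-cut edges: Hall→C4 (12), C5→StairA (7); capacity 12 + 7 = 19.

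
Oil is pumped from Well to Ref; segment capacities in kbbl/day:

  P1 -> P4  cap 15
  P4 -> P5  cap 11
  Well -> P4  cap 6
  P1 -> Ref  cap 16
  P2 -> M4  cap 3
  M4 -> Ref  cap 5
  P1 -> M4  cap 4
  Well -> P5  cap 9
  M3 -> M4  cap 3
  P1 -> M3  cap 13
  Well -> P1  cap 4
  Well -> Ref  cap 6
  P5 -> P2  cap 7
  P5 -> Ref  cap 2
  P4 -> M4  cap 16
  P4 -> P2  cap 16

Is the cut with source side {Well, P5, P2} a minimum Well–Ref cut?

No — its capacity is 21, but the minimum cut has capacity 17.

Given cut capacity: 4 + 6 + 6 + 2 + 3 = 21.
Augment Well→Ref: bottleneck 6, flow now 6.
Augment Well→P1→Ref: bottleneck 4, flow now 10.
Augment Well→P5→Ref: bottleneck 2, flow now 12.
Augment Well→P4→M4→Ref: bottleneck 5, flow now 17.
No augmenting path remains; maximum flow = 17.
In the residual graph, reachable from Well: {Well, P4, P5, P2, M4}.
Min-cut edges: Well→P1 (4), Well→Ref (6), P5→Ref (2), M4→Ref (5); capacity 4 + 6 + 2 + 5 = 17.
Cut capacity 21 exceeds the max flow 17, so it is not minimum.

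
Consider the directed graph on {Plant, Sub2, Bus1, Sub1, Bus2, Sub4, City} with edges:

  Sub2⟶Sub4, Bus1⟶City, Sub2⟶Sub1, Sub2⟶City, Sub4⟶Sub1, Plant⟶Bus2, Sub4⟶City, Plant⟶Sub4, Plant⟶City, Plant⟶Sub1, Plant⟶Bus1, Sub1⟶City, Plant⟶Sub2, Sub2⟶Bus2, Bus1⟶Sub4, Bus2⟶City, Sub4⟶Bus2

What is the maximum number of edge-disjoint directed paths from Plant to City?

6

Assign every edge capacity 1; by Menger, the answer equals the max flow.
Path Plant→City (+1); total 1.
Path Plant→Sub2→City (+1); total 2.
Path Plant→Bus1→City (+1); total 3.
Path Plant→Sub1→City (+1); total 4.
Path Plant→Bus2→City (+1); total 5.
Path Plant→Sub4→City (+1); total 6.
No residual Plant→City path; max flow = 6.
Certifying cut of size 6: {Plant→Bus1, Plant→Bus2, Plant→City, Plant→Sub1, Plant→Sub2, Plant→Sub4}.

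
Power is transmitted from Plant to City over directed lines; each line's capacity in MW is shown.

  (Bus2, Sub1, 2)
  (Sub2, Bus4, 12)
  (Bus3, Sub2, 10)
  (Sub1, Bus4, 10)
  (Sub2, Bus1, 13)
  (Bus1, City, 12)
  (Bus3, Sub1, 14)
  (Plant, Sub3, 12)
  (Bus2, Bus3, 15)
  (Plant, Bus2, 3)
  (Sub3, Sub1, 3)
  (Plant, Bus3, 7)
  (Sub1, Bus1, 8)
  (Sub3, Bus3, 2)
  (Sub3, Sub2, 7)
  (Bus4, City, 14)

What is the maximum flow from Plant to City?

22

Augment Plant→Sub3→Sub2→Bus4→City: bottleneck 7, flow now 7.
Augment Plant→Sub3→Sub1→Bus4→City: bottleneck 3, flow now 10.
Augment Plant→Bus2→Sub1→Bus4→City: bottleneck 2, flow now 12.
Augment Plant→Bus3→Sub2→Bus4→City: bottleneck 2, flow now 14.
Augment Plant→Bus3→Sub2→Bus1→City: bottleneck 5, flow now 19.
Augment Plant→Sub3→Bus3→Sub2→Bus1→City: bottleneck 2, flow now 21.
Augment Plant→Bus2→Bus3→Sub2→Bus1→City: bottleneck 1, flow now 22.
No augmenting path remains; maximum flow = 22.
In the residual graph, reachable from Plant: {Plant}.
Min-cut edges: Plant→Sub3 (12), Plant→Bus2 (3), Plant→Bus3 (7); capacity 12 + 3 + 7 = 22.
This cut is saturated, so no flow can exceed 22.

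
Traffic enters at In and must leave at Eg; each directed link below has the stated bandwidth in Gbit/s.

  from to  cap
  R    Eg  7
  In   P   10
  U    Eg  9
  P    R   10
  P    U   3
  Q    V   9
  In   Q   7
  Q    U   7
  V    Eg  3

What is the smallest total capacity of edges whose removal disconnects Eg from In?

Augment In→P→R→Eg: bottleneck 7, flow now 7.
Augment In→P→U→Eg: bottleneck 3, flow now 10.
Augment In→Q→U→Eg: bottleneck 6, flow now 16.
Augment In→Q→V→Eg: bottleneck 1, flow now 17.
No augmenting path remains; maximum flow = 17.
By max-flow min-cut, the minimum cut capacity equals the max flow.
In the residual graph, reachable from In: {In}.
Min-cut edges: In→P (10), In→Q (7); capacity 10 + 7 = 17.

17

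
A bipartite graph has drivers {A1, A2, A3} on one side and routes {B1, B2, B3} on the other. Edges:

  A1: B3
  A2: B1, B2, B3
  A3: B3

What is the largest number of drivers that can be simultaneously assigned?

2

Unit-capacity flow: source→left, listed edges, right→sink; max matching = max flow.
Augmenting path A1→B3 (+1); matched 1.
Augmenting path A2→B1 (+1); matched 2.
No augmenting path remains; maximum matching = 2.
König certificate: {A2, B3} is a vertex cover of size 2 (every listed pair touches it), so no matching can be larger.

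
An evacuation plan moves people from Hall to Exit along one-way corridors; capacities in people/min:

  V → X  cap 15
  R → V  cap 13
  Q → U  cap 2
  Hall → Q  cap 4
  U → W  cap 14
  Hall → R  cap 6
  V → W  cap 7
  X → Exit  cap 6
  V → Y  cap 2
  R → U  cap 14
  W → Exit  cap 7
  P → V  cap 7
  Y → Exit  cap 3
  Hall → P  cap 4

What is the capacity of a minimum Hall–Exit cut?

12

Augment Hall→P→V→W→Exit: bottleneck 4, flow now 4.
Augment Hall→Q→U→W→Exit: bottleneck 2, flow now 6.
Augment Hall→R→U→W→Exit: bottleneck 1, flow now 7.
Augment Hall→R→V→X→Exit: bottleneck 5, flow now 12.
No augmenting path remains; maximum flow = 12.
By max-flow min-cut, the minimum cut capacity equals the max flow.
In the residual graph, reachable from Hall: {Hall, Q}.
Min-cut edges: Hall→P (4), Hall→R (6), Q→U (2); capacity 4 + 6 + 2 = 12.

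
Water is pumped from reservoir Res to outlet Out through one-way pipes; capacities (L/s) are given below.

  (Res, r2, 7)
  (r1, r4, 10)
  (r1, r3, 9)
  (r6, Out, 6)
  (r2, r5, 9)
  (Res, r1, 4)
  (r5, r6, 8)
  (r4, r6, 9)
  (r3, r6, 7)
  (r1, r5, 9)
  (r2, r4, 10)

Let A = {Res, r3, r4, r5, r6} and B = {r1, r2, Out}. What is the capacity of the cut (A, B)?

17

Edges leaving {Res, r3, r4, r5, r6}: Res→r1 (4), Res→r2 (7), r6→Out (6).
Cut capacity = 4 + 7 + 6 = 17.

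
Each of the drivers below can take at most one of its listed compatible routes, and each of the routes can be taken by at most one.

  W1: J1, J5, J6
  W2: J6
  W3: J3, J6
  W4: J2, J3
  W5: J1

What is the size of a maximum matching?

Unit-capacity flow: source→left, listed edges, right→sink; max matching = max flow.
Augmenting path W1→J1 (+1); matched 1.
Augmenting path W2→J6 (+1); matched 2.
Augmenting path W3→J3 (+1); matched 3.
Augmenting path W4→J2 (+1); matched 4.
Augmenting path W5→J1→W1→J5 (+1); matched 5.
No augmenting path remains; maximum matching = 5.
König certificate: {W1, W2, W3, W4, W5} is a vertex cover of size 5 (every listed pair touches it), so no matching can be larger.

5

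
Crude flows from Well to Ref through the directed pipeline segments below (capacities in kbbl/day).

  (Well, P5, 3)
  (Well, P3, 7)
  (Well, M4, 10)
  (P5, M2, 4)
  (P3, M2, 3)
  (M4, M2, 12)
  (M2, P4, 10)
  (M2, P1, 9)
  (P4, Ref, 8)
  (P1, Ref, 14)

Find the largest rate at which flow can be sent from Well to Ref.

16

Augment Well→P5→M2→P4→Ref: bottleneck 3, flow now 3.
Augment Well→P3→M2→P4→Ref: bottleneck 3, flow now 6.
Augment Well→M4→M2→P4→Ref: bottleneck 2, flow now 8.
Augment Well→M4→M2→P1→Ref: bottleneck 8, flow now 16.
No augmenting path remains; maximum flow = 16.
In the residual graph, reachable from Well: {Well, P3}.
Min-cut edges: Well→P5 (3), Well→M4 (10), P3→M2 (3); capacity 3 + 10 + 3 = 16.
This cut is saturated, so no flow can exceed 16.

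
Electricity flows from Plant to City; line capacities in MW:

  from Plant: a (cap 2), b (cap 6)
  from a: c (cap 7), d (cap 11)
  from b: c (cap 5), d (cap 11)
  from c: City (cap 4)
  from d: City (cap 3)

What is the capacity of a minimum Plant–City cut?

7

Augment Plant→a→c→City: bottleneck 2, flow now 2.
Augment Plant→b→c→City: bottleneck 2, flow now 4.
Augment Plant→b→d→City: bottleneck 3, flow now 7.
No augmenting path remains; maximum flow = 7.
By max-flow min-cut, the minimum cut capacity equals the max flow.
In the residual graph, reachable from Plant: {Plant, a, b, c, d}.
Min-cut edges: c→City (4), d→City (3); capacity 4 + 3 = 7.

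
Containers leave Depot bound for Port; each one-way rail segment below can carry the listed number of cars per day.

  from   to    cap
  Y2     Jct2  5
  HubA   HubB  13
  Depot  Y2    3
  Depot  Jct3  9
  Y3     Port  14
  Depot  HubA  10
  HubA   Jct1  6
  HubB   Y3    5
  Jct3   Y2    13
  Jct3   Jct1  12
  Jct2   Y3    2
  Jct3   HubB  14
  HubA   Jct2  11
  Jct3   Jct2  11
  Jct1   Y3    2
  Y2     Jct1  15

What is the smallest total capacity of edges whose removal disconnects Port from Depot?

Augment Depot→Y2→Jct2→Y3→Port: bottleneck 2, flow now 2.
Augment Depot→Y2→Jct1→Y3→Port: bottleneck 1, flow now 3.
Augment Depot→HubA→HubB→Y3→Port: bottleneck 5, flow now 8.
Augment Depot→HubA→Jct1→Y3→Port: bottleneck 1, flow now 9.
No augmenting path remains; maximum flow = 9.
By max-flow min-cut, the minimum cut capacity equals the max flow.
In the residual graph, reachable from Depot: {Depot, Y2, HubA, Jct3, Jct2, HubB, Jct1}.
Min-cut edges: Jct2→Y3 (2), HubB→Y3 (5), Jct1→Y3 (2); capacity 2 + 5 + 2 = 9.

9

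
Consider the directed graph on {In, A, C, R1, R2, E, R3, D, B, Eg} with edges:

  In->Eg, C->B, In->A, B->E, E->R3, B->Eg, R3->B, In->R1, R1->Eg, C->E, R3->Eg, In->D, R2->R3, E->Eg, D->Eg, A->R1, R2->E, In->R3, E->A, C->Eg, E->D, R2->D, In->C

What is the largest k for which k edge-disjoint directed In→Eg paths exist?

Assign every edge capacity 1; by Menger, the answer equals the max flow.
Path In→Eg (+1); total 1.
Path In→C→Eg (+1); total 2.
Path In→R1→Eg (+1); total 3.
Path In→R3→Eg (+1); total 4.
Path In→D→Eg (+1); total 5.
No residual In→Eg path; max flow = 5.
Certifying cut of size 5: {In→C, In→D, In→Eg, In→R3, R1→Eg}.

5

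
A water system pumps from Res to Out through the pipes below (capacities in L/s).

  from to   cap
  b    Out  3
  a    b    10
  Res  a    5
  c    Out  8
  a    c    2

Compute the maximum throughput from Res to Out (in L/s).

5

Augment Res→a→b→Out: bottleneck 3, flow now 3.
Augment Res→a→c→Out: bottleneck 2, flow now 5.
No augmenting path remains; maximum flow = 5.
In the residual graph, reachable from Res: {Res}.
Min-cut edges: Res→a (5); capacity 5 = 5.
This cut is saturated, so no flow can exceed 5.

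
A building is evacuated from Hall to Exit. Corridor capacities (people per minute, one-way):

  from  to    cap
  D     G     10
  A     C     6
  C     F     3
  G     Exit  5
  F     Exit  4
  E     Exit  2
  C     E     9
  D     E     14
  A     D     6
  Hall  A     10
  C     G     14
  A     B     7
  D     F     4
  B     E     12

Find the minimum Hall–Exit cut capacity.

10

Augment Hall→A→B→E→Exit: bottleneck 2, flow now 2.
Augment Hall→A→C→F→Exit: bottleneck 3, flow now 5.
Augment Hall→A→C→G→Exit: bottleneck 3, flow now 8.
Augment Hall→A→D→F→Exit: bottleneck 1, flow now 9.
Augment Hall→A→D→G→Exit: bottleneck 1, flow now 10.
No augmenting path remains; maximum flow = 10.
By max-flow min-cut, the minimum cut capacity equals the max flow.
In the residual graph, reachable from Hall: {Hall}.
Min-cut edges: Hall→A (10); capacity 10 = 10.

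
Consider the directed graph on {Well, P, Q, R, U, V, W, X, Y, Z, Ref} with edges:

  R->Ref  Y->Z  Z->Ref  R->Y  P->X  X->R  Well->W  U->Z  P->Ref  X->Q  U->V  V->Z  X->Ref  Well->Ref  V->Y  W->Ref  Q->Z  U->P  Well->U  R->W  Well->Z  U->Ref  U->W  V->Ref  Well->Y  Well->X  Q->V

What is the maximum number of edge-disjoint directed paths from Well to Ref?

Assign every edge capacity 1; by Menger, the answer equals the max flow.
Path Well→Ref (+1); total 1.
Path Well→U→Ref (+1); total 2.
Path Well→W→Ref (+1); total 3.
Path Well→X→Ref (+1); total 4.
Path Well→Z→Ref (+1); total 5.
No residual Well→Ref path; max flow = 5.
Certifying cut of size 5: {Well→Ref, Well→U, Well→W, Well→X, Z→Ref}.

5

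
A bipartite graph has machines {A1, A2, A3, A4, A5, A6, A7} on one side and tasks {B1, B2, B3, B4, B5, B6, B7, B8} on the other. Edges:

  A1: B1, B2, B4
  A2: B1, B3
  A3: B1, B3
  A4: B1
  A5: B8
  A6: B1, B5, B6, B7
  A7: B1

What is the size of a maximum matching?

Unit-capacity flow: source→left, listed edges, right→sink; max matching = max flow.
Augmenting path A1→B1 (+1); matched 1.
Augmenting path A2→B3 (+1); matched 2.
Augmenting path A5→B8 (+1); matched 3.
Augmenting path A6→B5 (+1); matched 4.
Augmenting path A3→B1→A1→B2 (+1); matched 5.
No augmenting path remains; maximum matching = 5.
König certificate: {A1, A5, A6, B1, B3} is a vertex cover of size 5 (every listed pair touches it), so no matching can be larger.

5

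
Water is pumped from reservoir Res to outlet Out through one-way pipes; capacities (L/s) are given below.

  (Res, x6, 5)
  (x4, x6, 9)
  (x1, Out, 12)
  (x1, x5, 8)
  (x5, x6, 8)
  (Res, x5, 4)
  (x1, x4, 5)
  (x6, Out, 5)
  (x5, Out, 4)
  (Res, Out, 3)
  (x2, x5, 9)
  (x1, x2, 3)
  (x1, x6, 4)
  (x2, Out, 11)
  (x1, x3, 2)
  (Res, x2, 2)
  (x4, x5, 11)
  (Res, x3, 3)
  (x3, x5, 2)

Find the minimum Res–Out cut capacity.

Augment Res→Out: bottleneck 3, flow now 3.
Augment Res→x2→Out: bottleneck 2, flow now 5.
Augment Res→x5→Out: bottleneck 4, flow now 9.
Augment Res→x6→Out: bottleneck 5, flow now 14.
No augmenting path remains; maximum flow = 14.
By max-flow min-cut, the minimum cut capacity equals the max flow.
In the residual graph, reachable from Res: {Res, x3, x5, x6}.
Min-cut edges: Res→x2 (2), Res→Out (3), x5→Out (4), x6→Out (5); capacity 2 + 3 + 4 + 5 = 14.

14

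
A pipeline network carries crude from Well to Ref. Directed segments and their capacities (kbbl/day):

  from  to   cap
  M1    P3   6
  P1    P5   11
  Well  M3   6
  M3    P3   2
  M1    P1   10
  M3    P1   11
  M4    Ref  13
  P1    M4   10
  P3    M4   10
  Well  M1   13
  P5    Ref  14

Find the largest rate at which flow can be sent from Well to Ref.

19

Augment Well→M3→P3→M4→Ref: bottleneck 2, flow now 2.
Augment Well→M3→P1→P5→Ref: bottleneck 4, flow now 6.
Augment Well→M1→P3→M4→Ref: bottleneck 6, flow now 12.
Augment Well→M1→P1→P5→Ref: bottleneck 7, flow now 19.
No augmenting path remains; maximum flow = 19.
In the residual graph, reachable from Well: {Well}.
Min-cut edges: Well→M3 (6), Well→M1 (13); capacity 6 + 13 = 19.
This cut is saturated, so no flow can exceed 19.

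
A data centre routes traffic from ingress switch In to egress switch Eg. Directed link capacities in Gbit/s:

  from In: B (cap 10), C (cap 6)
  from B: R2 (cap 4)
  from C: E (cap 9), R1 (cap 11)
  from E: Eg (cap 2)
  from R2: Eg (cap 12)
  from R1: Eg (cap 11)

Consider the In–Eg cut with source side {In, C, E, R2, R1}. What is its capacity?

Edges leaving {In, C, E, R2, R1}: In→B (10), E→Eg (2), R2→Eg (12), R1→Eg (11).
Cut capacity = 10 + 2 + 12 + 11 = 35.

35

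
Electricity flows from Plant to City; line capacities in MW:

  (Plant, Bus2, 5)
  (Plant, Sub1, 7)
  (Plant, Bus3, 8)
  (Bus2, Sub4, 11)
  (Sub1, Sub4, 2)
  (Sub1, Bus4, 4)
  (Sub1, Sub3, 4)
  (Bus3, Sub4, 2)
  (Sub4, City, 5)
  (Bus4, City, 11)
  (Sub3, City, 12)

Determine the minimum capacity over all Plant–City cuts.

Augment Plant→Bus2→Sub4→City: bottleneck 5, flow now 5.
Augment Plant→Sub1→Bus4→City: bottleneck 4, flow now 9.
Augment Plant→Sub1→Sub3→City: bottleneck 3, flow now 12.
No augmenting path remains; maximum flow = 12.
By max-flow min-cut, the minimum cut capacity equals the max flow.
In the residual graph, reachable from Plant: {Plant, Bus2, Bus3, Sub4}.
Min-cut edges: Plant→Sub1 (7), Sub4→City (5); capacity 7 + 5 = 12.

12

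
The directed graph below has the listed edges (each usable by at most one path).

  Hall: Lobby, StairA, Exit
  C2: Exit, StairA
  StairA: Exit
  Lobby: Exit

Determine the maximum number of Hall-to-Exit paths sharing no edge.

Assign every edge capacity 1; by Menger, the answer equals the max flow.
Path Hall→Exit (+1); total 1.
Path Hall→Lobby→Exit (+1); total 2.
Path Hall→StairA→Exit (+1); total 3.
No residual Hall→Exit path; max flow = 3.
Certifying cut of size 3: {Hall→Exit, Hall→Lobby, Hall→StairA}.

3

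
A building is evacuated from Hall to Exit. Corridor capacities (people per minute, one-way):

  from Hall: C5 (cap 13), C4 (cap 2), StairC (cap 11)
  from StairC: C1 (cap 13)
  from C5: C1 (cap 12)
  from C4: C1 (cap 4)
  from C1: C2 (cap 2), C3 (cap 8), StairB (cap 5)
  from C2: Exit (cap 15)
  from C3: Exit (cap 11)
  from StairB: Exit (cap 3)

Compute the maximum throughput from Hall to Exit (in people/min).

Augment Hall→StairC→C1→C2→Exit: bottleneck 2, flow now 2.
Augment Hall→StairC→C1→C3→Exit: bottleneck 8, flow now 10.
Augment Hall→StairC→C1→StairB→Exit: bottleneck 1, flow now 11.
Augment Hall→C5→C1→StairB→Exit: bottleneck 2, flow now 13.
No augmenting path remains; maximum flow = 13.
In the residual graph, reachable from Hall: {Hall, StairC, C5, C4, C1, StairB}.
Min-cut edges: C1→C2 (2), C1→C3 (8), StairB→Exit (3); capacity 2 + 8 + 3 = 13.
This cut is saturated, so no flow can exceed 13.

13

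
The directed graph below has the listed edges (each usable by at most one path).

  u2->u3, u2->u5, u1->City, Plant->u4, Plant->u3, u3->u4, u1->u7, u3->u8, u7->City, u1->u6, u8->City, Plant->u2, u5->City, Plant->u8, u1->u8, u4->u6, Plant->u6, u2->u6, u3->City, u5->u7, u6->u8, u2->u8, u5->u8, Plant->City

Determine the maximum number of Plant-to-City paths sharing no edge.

4

Assign every edge capacity 1; by Menger, the answer equals the max flow.
Path Plant→City (+1); total 1.
Path Plant→u3→City (+1); total 2.
Path Plant→u8→City (+1); total 3.
Path Plant→u2→u5→City (+1); total 4.
No residual Plant→City path; max flow = 4.
Certifying cut of size 4: {Plant→City, Plant→u2, Plant→u3, u8→City}.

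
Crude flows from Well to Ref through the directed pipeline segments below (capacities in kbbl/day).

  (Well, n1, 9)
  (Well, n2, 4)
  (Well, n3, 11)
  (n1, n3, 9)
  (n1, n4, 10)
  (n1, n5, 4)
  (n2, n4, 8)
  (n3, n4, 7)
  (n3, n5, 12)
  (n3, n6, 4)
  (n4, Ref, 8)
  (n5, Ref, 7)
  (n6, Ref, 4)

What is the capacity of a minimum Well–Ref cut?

Augment Well→n1→n4→Ref: bottleneck 8, flow now 8.
Augment Well→n1→n5→Ref: bottleneck 1, flow now 9.
Augment Well→n3→n5→Ref: bottleneck 6, flow now 15.
Augment Well→n3→n6→Ref: bottleneck 4, flow now 19.
No augmenting path remains; maximum flow = 19.
By max-flow min-cut, the minimum cut capacity equals the max flow.
In the residual graph, reachable from Well: {Well, n1, n2, n3, n4, n5}.
Min-cut edges: n3→n6 (4), n4→Ref (8), n5→Ref (7); capacity 4 + 8 + 7 = 19.

19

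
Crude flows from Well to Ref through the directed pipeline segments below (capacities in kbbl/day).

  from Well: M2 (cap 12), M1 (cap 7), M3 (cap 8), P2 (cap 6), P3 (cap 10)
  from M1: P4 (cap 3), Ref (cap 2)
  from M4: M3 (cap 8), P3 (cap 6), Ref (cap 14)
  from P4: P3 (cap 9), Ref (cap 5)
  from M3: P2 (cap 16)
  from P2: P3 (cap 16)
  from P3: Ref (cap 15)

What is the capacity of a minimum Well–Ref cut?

Augment Well→M1→Ref: bottleneck 2, flow now 2.
Augment Well→P3→Ref: bottleneck 10, flow now 12.
Augment Well→M1→P4→Ref: bottleneck 3, flow now 15.
Augment Well→P2→P3→Ref: bottleneck 5, flow now 20.
No augmenting path remains; maximum flow = 20.
By max-flow min-cut, the minimum cut capacity equals the max flow.
In the residual graph, reachable from Well: {Well, M2, M1, M3, P2, P3}.
Min-cut edges: M1→P4 (3), M1→Ref (2), P3→Ref (15); capacity 3 + 2 + 15 = 20.

20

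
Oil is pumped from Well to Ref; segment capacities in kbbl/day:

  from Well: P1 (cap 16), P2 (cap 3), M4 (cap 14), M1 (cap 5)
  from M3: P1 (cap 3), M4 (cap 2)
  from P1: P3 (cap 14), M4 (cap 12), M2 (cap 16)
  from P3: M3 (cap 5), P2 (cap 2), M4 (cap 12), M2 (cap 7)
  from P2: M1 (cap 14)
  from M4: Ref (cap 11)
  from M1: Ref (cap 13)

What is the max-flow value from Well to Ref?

Augment Well→M4→Ref: bottleneck 11, flow now 11.
Augment Well→M1→Ref: bottleneck 5, flow now 16.
Augment Well→P2→M1→Ref: bottleneck 3, flow now 19.
Augment Well→P1→P3→P2→M1→Ref: bottleneck 2, flow now 21.
No augmenting path remains; maximum flow = 21.
In the residual graph, reachable from Well: {Well, M3, P1, P3, M4, M2}.
Min-cut edges: Well→P2 (3), Well→M1 (5), P3→P2 (2), M4→Ref (11); capacity 3 + 5 + 2 + 11 = 21.
This cut is saturated, so no flow can exceed 21.

21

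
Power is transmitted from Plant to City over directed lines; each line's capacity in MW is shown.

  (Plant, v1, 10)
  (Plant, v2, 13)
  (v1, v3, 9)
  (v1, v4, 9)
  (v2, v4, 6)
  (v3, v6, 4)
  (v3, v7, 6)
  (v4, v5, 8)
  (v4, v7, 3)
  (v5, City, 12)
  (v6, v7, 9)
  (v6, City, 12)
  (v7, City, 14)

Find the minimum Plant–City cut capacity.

Augment Plant→v1→v3→v6→City: bottleneck 4, flow now 4.
Augment Plant→v1→v3→v7→City: bottleneck 5, flow now 9.
Augment Plant→v1→v4→v5→City: bottleneck 1, flow now 10.
Augment Plant→v2→v4→v5→City: bottleneck 6, flow now 16.
No augmenting path remains; maximum flow = 16.
By max-flow min-cut, the minimum cut capacity equals the max flow.
In the residual graph, reachable from Plant: {Plant, v2}.
Min-cut edges: Plant→v1 (10), v2→v4 (6); capacity 10 + 6 = 16.

16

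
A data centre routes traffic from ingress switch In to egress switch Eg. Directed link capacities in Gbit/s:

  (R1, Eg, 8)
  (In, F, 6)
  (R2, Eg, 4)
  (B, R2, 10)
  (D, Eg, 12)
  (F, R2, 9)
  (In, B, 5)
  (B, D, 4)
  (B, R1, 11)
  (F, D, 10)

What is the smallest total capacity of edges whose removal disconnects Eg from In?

11

Augment In→B→D→Eg: bottleneck 4, flow now 4.
Augment In→B→R1→Eg: bottleneck 1, flow now 5.
Augment In→F→D→Eg: bottleneck 6, flow now 11.
No augmenting path remains; maximum flow = 11.
By max-flow min-cut, the minimum cut capacity equals the max flow.
In the residual graph, reachable from In: {In}.
Min-cut edges: In→B (5), In→F (6); capacity 5 + 6 = 11.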